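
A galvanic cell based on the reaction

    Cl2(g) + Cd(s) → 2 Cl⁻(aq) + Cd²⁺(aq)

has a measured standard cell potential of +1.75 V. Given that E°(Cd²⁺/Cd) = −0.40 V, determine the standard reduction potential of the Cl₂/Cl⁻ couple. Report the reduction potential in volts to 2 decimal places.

In the reaction as written the Cl₂/Cl⁻ couple is reduced (cathode) and Cd²⁺/Cd is oxidized (anode), so E°cell = E°(Cl₂/Cl⁻) − E°(Cd²⁺/Cd).
E°(Cl₂/Cl⁻) = E°cell + E°(anode) = +1.75 + (−0.40) = +1.35 V.

+1.35 V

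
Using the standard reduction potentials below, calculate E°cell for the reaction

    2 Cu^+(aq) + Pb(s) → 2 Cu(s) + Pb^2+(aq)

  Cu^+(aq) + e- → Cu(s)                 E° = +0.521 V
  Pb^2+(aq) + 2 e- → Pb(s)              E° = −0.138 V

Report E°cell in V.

+0.659 V

In the reaction as written, Cu^+(aq) is reduced (cathode) and Pb^2+(aq) is produced by oxidation at the anode.
E°cell = E°(cathode) − E°(anode) = +0.521 − (−0.138) = +0.659 V.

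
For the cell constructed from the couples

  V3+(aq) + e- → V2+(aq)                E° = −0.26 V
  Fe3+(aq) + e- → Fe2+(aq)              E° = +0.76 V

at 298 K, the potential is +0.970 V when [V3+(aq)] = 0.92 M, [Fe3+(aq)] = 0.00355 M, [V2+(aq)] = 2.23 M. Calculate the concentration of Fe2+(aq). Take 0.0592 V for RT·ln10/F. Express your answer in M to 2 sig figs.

The Fe³⁺/Fe²⁺ couple has the larger reduction potential, so it is the cathode: E°cell = +0.76 − (−0.26) = +1.02 V and n = 1.
Since E = E° − (0.0592/n)·log Q, log Q = n(E° − E)/0.0592 = 0.845.
Balancing electrons gives Fe3+(aq) + V2+(aq) → Fe2+(aq) + V3+(aq); thus Q = ([Fe2+(aq)]·[V3+(aq)]) / ([Fe3+(aq)]·[V2+(aq)]).
Isolating [Fe2+(aq)] in Q = 10^{0.845} yields log [Fe2+(aq)] = −1.220, i.e. 0.060 M.

0.060 M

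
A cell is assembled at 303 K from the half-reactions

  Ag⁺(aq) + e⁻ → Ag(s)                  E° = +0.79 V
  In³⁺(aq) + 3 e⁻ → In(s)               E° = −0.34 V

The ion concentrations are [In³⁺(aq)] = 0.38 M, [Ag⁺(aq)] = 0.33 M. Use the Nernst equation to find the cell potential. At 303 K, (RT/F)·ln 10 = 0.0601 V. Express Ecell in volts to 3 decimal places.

Since E°(Ag⁺/Ag) > E°(In³⁺/In), Ag⁺/Ag serves as the cathode.
E°cell = +0.79 − (−0.34) = +1.13 V, with n = 3 electrons transferred.
For the overall reaction 3 Ag⁺(aq) + In(s) → 3 Ag(s) + In³⁺(aq), Q = [In³⁺(aq)] / [Ag⁺(aq)]^3 = 10.6, giving log Q = 1.024.
E = E° − (0.0601/n)·log Q = +1.13 − (0.0601/3)(1.024) = +1.109 V.

+1.109 V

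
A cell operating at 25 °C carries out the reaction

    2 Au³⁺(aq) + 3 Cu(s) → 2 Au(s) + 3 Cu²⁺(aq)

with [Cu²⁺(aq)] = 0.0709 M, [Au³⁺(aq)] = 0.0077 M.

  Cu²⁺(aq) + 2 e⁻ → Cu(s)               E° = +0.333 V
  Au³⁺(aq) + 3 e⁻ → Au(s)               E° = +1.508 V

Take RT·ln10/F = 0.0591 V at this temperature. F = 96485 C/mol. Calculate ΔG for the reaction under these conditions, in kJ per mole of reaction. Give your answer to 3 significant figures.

The standard cell potential is +1.508 − (+0.333) = +1.175 V, with n = 6 electrons in the balanced equation.
Q = [Cu²⁺(aq)]^3 / [Au³⁺(aq)]^2 = 6.01, so log Q = 0.779 and E = +1.175 − (0.0591/6)(0.779) = +1.1673 V.
ΔG = −nFE = −(6)(96485)(+1.1673) J/mol = −676 kJ/mol.

−676 kJ/mol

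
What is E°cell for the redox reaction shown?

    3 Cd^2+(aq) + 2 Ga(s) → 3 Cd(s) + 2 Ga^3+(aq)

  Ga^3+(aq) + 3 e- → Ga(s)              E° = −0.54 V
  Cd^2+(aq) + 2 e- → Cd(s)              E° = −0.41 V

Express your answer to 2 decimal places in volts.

In the reaction as written, Cd^2+(aq) is reduced (cathode) and Ga^3+(aq) is produced by oxidation at the anode.
E°cell = E°(cathode) − E°(anode) = −0.41 − (−0.54) = +0.13 V.

+0.13 V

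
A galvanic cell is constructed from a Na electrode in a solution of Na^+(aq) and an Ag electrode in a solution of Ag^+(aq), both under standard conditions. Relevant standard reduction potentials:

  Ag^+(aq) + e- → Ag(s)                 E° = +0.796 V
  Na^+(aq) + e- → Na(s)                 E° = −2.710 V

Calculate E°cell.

+3.506 V

Of the two couples in this cell, the one with the more positive reduction potential is reduced at the cathode: here that is Ag⁺/Ag (+0.796 V); Na⁺/Na (−2.710 V) is the anode.
E°cell = E°(cathode) − E°(anode) = +0.796 − (−2.710) = +3.506 V.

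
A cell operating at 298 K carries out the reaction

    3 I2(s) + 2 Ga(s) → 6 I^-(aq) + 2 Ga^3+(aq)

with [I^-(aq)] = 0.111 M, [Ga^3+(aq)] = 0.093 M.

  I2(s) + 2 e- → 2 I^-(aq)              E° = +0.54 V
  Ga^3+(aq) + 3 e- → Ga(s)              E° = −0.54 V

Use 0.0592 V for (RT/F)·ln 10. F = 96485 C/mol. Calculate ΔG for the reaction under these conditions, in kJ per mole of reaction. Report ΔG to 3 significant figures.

−670 kJ/mol

With I₂/I⁻ reduced at the cathode, E°cell = +0.54 − (−0.54) = +1.08 V and n = 6.
The reaction quotient is [I^-(aq)]^6·[Ga^3+(aq)]^2 = 1.62×10^−8; by Nernst, E = +1.08 − (0.0592/6)(−7.791) = +1.1569 V.
ΔG = −nFE = −(6)(96485)(+1.1569) J/mol = −670 kJ/mol.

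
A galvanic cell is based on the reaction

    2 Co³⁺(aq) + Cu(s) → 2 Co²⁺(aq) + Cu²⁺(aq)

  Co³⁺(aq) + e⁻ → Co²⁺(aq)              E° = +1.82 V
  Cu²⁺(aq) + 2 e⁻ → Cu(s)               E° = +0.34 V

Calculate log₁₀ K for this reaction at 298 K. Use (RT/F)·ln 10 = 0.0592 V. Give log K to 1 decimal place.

The Co³⁺/Co²⁺ couple is reduced (cathode); E°cell = +1.82 − (+0.34) = +1.48 V with n = 2.
At equilibrium E = 0, so log K = nE°cell / 0.0592 = (2)(+1.48) / 0.0592 = 50.0.

log K = 50.0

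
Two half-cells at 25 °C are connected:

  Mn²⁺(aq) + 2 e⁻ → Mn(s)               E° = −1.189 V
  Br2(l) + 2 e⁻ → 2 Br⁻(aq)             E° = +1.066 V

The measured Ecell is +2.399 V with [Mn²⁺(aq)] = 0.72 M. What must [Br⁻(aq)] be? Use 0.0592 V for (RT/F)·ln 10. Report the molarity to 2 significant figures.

With Br₂/Br⁻ at the cathode and Mn²⁺/Mn at the anode, E°cell = +1.066 − (−1.189) = +2.255 V (n = 2).
Since E = E° − (0.0592/n)·log Q, log Q = n(E° − E)/0.0592 = −4.865.
Balancing electrons gives Br2(l) + Mn(s) → 2 Br⁻(aq) + Mn²⁺(aq); thus Q = [Br⁻(aq)]^2·[Mn²⁺(aq)].
Substituting the known concentrations and solving, log [Br⁻(aq)] = −2.361 and [Br⁻(aq)] = 0.0044 M.

0.0044 M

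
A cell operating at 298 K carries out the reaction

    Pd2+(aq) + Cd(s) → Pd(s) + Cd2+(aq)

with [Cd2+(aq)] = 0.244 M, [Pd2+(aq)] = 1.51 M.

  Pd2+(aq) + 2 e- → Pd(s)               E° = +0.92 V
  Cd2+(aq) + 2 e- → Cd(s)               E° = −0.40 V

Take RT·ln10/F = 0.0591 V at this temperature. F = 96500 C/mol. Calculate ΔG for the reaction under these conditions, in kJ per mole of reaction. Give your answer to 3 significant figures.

−259 kJ/mol

The standard cell potential is +0.92 − (−0.40) = +1.32 V, with n = 2 electrons in the balanced equation.
Q = [Cd2+(aq)] / [Pd2+(aq)] = 0.162, so log Q = −0.792 and E = +1.32 − (0.0591/2)(−0.792) = +1.3434 V.
Finally ΔG = −nFE = −(2)(96500 C/mol)(+1.3434 V) = −259 kJ/mol.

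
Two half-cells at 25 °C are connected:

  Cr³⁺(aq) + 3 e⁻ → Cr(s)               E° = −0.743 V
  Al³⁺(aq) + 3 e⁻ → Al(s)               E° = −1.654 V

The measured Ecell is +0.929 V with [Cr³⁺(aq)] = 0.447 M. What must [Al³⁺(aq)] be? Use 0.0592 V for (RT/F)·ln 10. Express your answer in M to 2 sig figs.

The Cr³⁺/Cr couple has the larger reduction potential, so it is the cathode: E°cell = −0.743 − (−1.654) = +0.911 V and n = 3.
Since E = E° − (0.0592/n)·log Q, log Q = n(E° − E)/0.0592 = −0.912.
Balancing electrons gives Cr³⁺(aq) + Al(s) → Cr(s) + Al³⁺(aq); thus Q = [Al³⁺(aq)] / [Cr³⁺(aq)].
Solving for the unknown gives log [Al³⁺(aq)] = −1.262, so [Al³⁺(aq)] ≈ 0.055 M.

0.055 M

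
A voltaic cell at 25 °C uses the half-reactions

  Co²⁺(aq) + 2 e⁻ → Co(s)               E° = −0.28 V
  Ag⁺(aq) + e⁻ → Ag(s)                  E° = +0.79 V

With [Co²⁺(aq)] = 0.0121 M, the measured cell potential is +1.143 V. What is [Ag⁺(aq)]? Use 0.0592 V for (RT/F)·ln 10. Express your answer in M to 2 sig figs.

Ag⁺/Ag is the cathode (higher E°); E°cell = +0.79 − (−0.28) = +1.07 V with n = 2.
Since E = E° − (0.0592/n)·log Q, log Q = n(E° − E)/0.0592 = −2.466.
The balanced reaction is 2 Ag⁺(aq) + Co(s) → 2 Ag(s) + Co²⁺(aq), so Q = [Co²⁺(aq)] / [Ag⁺(aq)]^2.
Substituting the known concentrations and solving, log [Ag⁺(aq)] = 0.274 and [Ag⁺(aq)] = 1.9 M.

1.9 M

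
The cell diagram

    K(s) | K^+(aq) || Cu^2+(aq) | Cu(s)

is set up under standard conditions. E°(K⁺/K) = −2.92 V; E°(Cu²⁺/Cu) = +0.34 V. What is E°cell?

By convention the left-hand electrode in cell notation is the anode (oxidation) and the right-hand electrode is the cathode (reduction).
E°cell = E°(right) − E°(left) = +0.34 − (−2.92) = +3.26 V.

+3.26 V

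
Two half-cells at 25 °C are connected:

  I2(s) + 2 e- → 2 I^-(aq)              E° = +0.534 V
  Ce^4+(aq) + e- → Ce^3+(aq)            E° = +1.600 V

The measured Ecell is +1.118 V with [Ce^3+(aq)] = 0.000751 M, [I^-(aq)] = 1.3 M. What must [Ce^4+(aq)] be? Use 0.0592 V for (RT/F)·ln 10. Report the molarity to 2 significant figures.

0.0044 M

With Ce⁴⁺/Ce³⁺ at the cathode and I₂/I⁻ at the anode, E°cell = +1.600 − (+0.534) = +1.066 V (n = 2).
From the Nernst equation, log Q = n(E° − E)/0.0592 = 2·(+1.066 − (+1.118))/0.0592 = −1.757.
Balancing electrons gives 2 Ce^4+(aq) + 2 I^-(aq) → 2 Ce^3+(aq) + I2(s); thus Q = [Ce^3+(aq)]^2 / ([Ce^4+(aq)]^2·[I^-(aq)]^2).
Substituting the known concentrations and solving, log [Ce^4+(aq)] = −2.360 and [Ce^4+(aq)] = 0.0044 M.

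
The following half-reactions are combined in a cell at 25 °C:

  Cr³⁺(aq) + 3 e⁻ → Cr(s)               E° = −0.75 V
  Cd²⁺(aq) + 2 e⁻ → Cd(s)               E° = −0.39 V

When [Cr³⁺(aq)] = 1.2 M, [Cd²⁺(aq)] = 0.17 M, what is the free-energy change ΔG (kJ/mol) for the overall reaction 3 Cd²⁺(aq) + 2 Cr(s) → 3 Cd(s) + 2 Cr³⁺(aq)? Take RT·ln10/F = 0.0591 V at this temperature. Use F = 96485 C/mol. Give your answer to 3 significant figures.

E°cell = −0.39 − (−0.75) = +0.36 V; the balanced reaction transfers n = 6 electrons.
Q = [Cr³⁺(aq)]^2 / [Cd²⁺(aq)]^3 = 293, so log Q = 2.467 and E = +0.36 − (0.0591/6)(2.467) = +0.3357 V.
ΔG = −nFE = −(6)(96485)(+0.3357) J/mol = −194 kJ/mol.

−194 kJ/mol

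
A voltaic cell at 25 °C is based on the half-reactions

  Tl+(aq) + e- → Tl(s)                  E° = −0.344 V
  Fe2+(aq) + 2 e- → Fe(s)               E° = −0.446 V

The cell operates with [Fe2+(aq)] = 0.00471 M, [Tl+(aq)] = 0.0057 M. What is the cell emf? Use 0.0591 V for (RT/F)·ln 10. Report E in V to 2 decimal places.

+0.04 V

Tl⁺/Tl is reduced (cathode, E° = −0.344 V) and Fe²⁺/Fe is oxidized (anode).
E°cell = −0.344 − (−0.446) = +0.102 V, with n = 2 electrons transferred.
For the overall reaction 2 Tl+(aq) + Fe(s) → 2 Tl(s) + Fe2+(aq), Q = [Fe2+(aq)] / [Tl+(aq)]^2 = 145, giving log Q = 2.161.
Applying E = E° − (RT ln10/nF)·log Q gives +0.102 − (0.0591/2)(2.161) = +0.04 V.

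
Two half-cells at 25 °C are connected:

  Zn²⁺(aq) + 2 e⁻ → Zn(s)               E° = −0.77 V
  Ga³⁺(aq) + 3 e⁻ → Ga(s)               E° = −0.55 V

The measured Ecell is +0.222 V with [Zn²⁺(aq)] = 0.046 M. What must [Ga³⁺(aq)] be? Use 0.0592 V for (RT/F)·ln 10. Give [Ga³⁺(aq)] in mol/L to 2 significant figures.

Ga³⁺/Ga is the cathode (higher E°); E°cell = −0.55 − (−0.77) = +0.22 V with n = 6.
From the Nernst equation, log Q = n(E° − E)/0.0592 = 6·(+0.22 − (+0.222))/0.0592 = −0.203.
The balanced reaction is 2 Ga³⁺(aq) + 3 Zn(s) → 2 Ga(s) + 3 Zn²⁺(aq), so Q = [Zn²⁺(aq)]^3 / [Ga³⁺(aq)]^2.
Solving for the unknown gives log [Ga³⁺(aq)] = −1.904, so [Ga³⁺(aq)] ≈ 0.012 M.

0.012 M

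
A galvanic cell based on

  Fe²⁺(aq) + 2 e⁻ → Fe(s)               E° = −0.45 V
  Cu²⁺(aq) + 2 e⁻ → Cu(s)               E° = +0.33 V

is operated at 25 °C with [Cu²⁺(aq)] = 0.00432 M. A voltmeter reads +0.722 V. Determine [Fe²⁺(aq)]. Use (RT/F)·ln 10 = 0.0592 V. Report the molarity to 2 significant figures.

0.39 M

With Cu²⁺/Cu at the cathode and Fe²⁺/Fe at the anode, E°cell = +0.33 − (−0.45) = +0.78 V (n = 2).
Rearranging E = E° − (0.0592/n)·log Q gives log Q = 2(+0.78 − (+0.722))/0.0592 = 1.959.
For Cu²⁺(aq) + Fe(s) → Cu(s) + Fe²⁺(aq), the reaction quotient is Q = [Fe²⁺(aq)] / [Cu²⁺(aq)].
Isolating [Fe²⁺(aq)] in Q = 10^{1.959} yields log [Fe²⁺(aq)] = −0.406, i.e. 0.39 M.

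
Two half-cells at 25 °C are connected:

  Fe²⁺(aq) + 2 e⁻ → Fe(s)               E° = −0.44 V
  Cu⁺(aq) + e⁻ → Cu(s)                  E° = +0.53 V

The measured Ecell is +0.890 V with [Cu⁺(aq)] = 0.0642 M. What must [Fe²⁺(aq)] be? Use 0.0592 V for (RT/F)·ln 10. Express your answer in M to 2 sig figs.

Cu⁺/Cu is the cathode (higher E°); E°cell = +0.53 − (−0.44) = +0.97 V with n = 2.
Since E = E° − (0.0592/n)·log Q, log Q = n(E° − E)/0.0592 = 2.703.
The balanced reaction is 2 Cu⁺(aq) + Fe(s) → 2 Cu(s) + Fe²⁺(aq), so Q = [Fe²⁺(aq)] / [Cu⁺(aq)]^2.
Substituting the known concentrations and solving, log [Fe²⁺(aq)] = 0.318 and [Fe²⁺(aq)] = 2.1 M.

2.1 M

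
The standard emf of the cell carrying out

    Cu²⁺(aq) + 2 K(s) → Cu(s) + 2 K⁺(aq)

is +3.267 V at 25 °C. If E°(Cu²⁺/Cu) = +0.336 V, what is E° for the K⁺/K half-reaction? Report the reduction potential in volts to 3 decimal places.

−2.931 V

In the reaction as written the Cu²⁺/Cu couple is reduced (cathode) and K⁺/K is oxidized (anode), so E°cell = E°(Cu²⁺/Cu) − E°(K⁺/K).
E°(K⁺/K) = E°(cathode) − E°cell = +0.336 − (+3.267) = −2.931 V.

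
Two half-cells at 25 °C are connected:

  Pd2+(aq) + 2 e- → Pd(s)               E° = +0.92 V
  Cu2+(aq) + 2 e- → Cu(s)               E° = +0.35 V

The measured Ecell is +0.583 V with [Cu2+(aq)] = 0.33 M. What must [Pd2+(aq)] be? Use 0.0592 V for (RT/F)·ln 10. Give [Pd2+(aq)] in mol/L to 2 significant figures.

0.91 M

The Pd²⁺/Pd couple has the larger reduction potential, so it is the cathode: E°cell = +0.92 − (+0.35) = +0.57 V and n = 2.
Rearranging E = E° − (0.0592/n)·log Q gives log Q = 2(+0.57 − (+0.583))/0.0592 = −0.439.
Balancing electrons gives Pd2+(aq) + Cu(s) → Pd(s) + Cu2+(aq); thus Q = [Cu2+(aq)] / [Pd2+(aq)].
Substituting the known concentrations and solving, log [Pd2+(aq)] = −0.042 and [Pd2+(aq)] = 0.91 M.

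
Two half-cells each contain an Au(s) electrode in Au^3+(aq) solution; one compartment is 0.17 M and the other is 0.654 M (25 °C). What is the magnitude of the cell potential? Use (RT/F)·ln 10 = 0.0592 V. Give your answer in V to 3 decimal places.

0.012 V

For a concentration cell E°cell = 0, since both electrodes use the same couple.
The compartment with the higher Au^3+(aq) concentration (0.654 M) acts as the cathode; ions are reduced there and produced at the dilute (0.17 M) anode.
With n = 3, Ecell = −(0.0592/3)·log([dilute]/[conc]) = −(0.0592/3)·log(0.17/0.654) = +0.012 V.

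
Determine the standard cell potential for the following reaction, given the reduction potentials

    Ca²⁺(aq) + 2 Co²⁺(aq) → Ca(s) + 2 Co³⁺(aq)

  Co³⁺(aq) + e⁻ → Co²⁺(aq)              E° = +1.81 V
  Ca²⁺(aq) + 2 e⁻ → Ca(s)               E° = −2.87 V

Ca²⁺(aq) gains electrons, so the Ca²⁺/Ca couple is the cathode; the Co³⁺/Co²⁺ couple is the anode.
E°cell = E°(cathode) − E°(anode) = −2.87 − (+1.81) = −4.68 V.
The negative E°cell means the reaction is non-spontaneous in the direction written.

−4.68 V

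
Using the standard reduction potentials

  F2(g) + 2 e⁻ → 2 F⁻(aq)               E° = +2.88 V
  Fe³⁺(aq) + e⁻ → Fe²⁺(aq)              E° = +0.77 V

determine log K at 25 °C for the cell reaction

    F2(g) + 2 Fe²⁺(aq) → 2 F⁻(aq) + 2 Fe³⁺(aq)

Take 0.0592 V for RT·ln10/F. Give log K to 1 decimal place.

log K = 71.3

The F₂/F⁻ couple is reduced (cathode); E°cell = +2.88 − (+0.77) = +2.11 V with n = 2.
At equilibrium E = 0, so log K = nE°cell / 0.0592 = (2)(+2.11) / 0.0592 = 71.3.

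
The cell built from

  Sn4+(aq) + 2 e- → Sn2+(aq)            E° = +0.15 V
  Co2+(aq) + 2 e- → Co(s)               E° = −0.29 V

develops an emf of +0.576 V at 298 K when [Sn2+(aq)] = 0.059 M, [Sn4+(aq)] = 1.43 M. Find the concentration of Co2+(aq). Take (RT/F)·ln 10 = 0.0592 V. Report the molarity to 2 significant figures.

With Sn⁴⁺/Sn²⁺ at the cathode and Co²⁺/Co at the anode, E°cell = +0.15 − (−0.29) = +0.44 V (n = 2).
Since E = E° − (0.0592/n)·log Q, log Q = n(E° − E)/0.0592 = −4.595.
Balancing electrons gives Sn4+(aq) + Co(s) → Sn2+(aq) + Co2+(aq); thus Q = ([Sn2+(aq)]·[Co2+(aq)]) / [Sn4+(aq)].
Substituting the known concentrations and solving, log [Co2+(aq)] = −3.211 and [Co2+(aq)] = 0.00062 M.

0.00062 M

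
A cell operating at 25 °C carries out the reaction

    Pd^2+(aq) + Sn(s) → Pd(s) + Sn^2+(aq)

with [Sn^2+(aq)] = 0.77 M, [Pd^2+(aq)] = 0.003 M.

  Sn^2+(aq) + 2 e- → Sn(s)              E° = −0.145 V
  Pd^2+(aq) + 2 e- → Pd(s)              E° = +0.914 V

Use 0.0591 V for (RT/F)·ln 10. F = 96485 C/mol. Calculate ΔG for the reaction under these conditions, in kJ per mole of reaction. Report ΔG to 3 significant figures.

−191 kJ/mol

E°cell = +0.914 − (−0.145) = +1.059 V; the balanced reaction transfers n = 2 electrons.
Here Q = [Sn^2+(aq)] / [Pd^2+(aq)] = 257 (log Q = 2.409), giving E = +1.059 − (0.0591/2)·(2.409) = +0.9878 V.
Finally ΔG = −nFE = −(2)(96485 C/mol)(+0.9878 V) = −191 kJ/mol.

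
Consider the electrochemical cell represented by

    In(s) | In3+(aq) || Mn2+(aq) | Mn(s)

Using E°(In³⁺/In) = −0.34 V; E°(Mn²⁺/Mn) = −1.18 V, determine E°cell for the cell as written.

By convention the left-hand electrode in cell notation is the anode (oxidation) and the right-hand electrode is the cathode (reduction).
E°cell = E°(right) − E°(left) = −1.18 − (−0.34) = −0.84 V.
The negative sign shows that, as written, the cell would require an external voltage to drive the reaction.

−0.84 V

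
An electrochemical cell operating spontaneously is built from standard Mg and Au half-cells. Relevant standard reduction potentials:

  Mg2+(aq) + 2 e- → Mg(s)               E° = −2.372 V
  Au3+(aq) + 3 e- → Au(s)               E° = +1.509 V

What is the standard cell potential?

The Au³⁺/Au couple has the higher E°, so Au ion is reduced (cathode) and Mg is oxidized (anode).
E°cell = E°(cathode) − E°(anode) = +1.509 − (−2.372) = +3.881 V.

+3.881 V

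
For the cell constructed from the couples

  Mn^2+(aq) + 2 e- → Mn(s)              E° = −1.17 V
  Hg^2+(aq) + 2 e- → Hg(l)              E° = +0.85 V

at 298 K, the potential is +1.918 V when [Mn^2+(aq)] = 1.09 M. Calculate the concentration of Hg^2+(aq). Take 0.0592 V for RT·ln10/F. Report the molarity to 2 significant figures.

The Hg²⁺/Hg couple has the larger reduction potential, so it is the cathode: E°cell = +0.85 − (−1.17) = +2.02 V and n = 2.
Rearranging E = E° − (0.0592/n)·log Q gives log Q = 2(+2.02 − (+1.918))/0.0592 = 3.446.
For Hg^2+(aq) + Mn(s) → Hg(l) + Mn^2+(aq), the reaction quotient is Q = [Mn^2+(aq)] / [Hg^2+(aq)].
Solving for the unknown gives log [Hg^2+(aq)] = −3.409, so [Hg^2+(aq)] ≈ 0.00039 M.

0.00039 M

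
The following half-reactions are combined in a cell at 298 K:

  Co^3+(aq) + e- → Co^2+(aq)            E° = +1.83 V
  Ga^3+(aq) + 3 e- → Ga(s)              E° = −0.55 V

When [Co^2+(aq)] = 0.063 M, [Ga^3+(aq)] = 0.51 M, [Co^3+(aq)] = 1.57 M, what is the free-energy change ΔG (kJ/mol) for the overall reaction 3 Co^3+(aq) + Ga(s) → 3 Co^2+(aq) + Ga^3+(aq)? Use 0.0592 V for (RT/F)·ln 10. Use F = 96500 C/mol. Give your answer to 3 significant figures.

−715 kJ/mol

E°cell = +1.83 − (−0.55) = +2.38 V; the balanced reaction transfers n = 3 electrons.
The reaction quotient is ([Co^2+(aq)]^3·[Ga^3+(aq)]) / [Co^3+(aq)]^3 = 3.3×10^−5; by Nernst, E = +2.38 − (0.0592/3)(−4.482) = +2.4684 V.
Finally ΔG = −nFE = −(3)(96500 C/mol)(+2.4684 V) = −715 kJ/mol.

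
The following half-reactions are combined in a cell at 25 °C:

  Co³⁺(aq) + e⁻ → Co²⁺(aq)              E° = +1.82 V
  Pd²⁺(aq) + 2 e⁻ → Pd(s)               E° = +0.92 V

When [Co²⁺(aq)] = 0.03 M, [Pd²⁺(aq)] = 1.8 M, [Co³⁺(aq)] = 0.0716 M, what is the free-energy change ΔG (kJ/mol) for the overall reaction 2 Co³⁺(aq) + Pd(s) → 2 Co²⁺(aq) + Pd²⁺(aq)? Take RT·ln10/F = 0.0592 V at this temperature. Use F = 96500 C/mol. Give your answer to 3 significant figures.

−177 kJ/mol

The standard cell potential is +1.82 − (+0.92) = +0.90 V, with n = 2 electrons in the balanced equation.
Q = ([Co²⁺(aq)]^2·[Pd²⁺(aq)]) / [Co³⁺(aq)]^2 = 0.316, so log Q = −0.500 and E = +0.90 − (0.0592/2)(−0.500) = +0.9148 V.
ΔG = −nFE = −(2)(96500)(+0.9148) J/mol = −177 kJ/mol.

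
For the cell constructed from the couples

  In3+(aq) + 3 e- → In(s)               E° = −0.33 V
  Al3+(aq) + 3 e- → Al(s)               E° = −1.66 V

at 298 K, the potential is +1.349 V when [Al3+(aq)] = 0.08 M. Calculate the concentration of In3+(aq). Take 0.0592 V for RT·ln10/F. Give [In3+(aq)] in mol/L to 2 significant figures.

0.73 M

With In³⁺/In at the cathode and Al³⁺/Al at the anode, E°cell = −0.33 − (−1.66) = +1.33 V (n = 3).
Since E = E° − (0.0592/n)·log Q, log Q = n(E° − E)/0.0592 = −0.963.
Balancing electrons gives In3+(aq) + Al(s) → In(s) + Al3+(aq); thus Q = [Al3+(aq)] / [In3+(aq)].
Isolating [In3+(aq)] in Q = 10^{−0.963} yields log [In3+(aq)] = −0.134, i.e. 0.73 M.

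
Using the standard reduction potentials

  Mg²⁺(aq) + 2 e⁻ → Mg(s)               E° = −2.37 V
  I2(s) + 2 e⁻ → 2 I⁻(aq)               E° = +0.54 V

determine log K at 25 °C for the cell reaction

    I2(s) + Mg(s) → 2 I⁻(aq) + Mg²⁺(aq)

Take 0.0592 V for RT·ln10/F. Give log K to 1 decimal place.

log K = 98.3

The I₂/I⁻ couple is reduced (cathode); E°cell = +0.54 − (−2.37) = +2.91 V with n = 2.
At equilibrium E = 0, so log K = nE°cell / 0.0592 = (2)(+2.91) / 0.0592 = 98.3.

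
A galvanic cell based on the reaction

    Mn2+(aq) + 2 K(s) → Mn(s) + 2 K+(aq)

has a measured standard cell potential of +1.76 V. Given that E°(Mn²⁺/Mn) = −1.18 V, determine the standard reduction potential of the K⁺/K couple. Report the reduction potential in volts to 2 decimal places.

−2.94 V

In the reaction as written the Mn²⁺/Mn couple is reduced (cathode) and K⁺/K is oxidized (anode), so E°cell = E°(Mn²⁺/Mn) − E°(K⁺/K).
E°(K⁺/K) = E°(cathode) − E°cell = −1.18 − (+1.76) = −2.94 V.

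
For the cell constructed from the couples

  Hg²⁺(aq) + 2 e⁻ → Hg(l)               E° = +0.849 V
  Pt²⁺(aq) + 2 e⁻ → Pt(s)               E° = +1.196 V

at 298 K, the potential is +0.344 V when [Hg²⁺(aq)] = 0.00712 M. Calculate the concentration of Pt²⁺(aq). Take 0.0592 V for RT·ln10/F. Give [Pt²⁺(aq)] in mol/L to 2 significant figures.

0.0056 M

The Pt²⁺/Pt couple has the larger reduction potential, so it is the cathode: E°cell = +1.196 − (+0.849) = +0.347 V and n = 2.
Rearranging E = E° − (0.0592/n)·log Q gives log Q = 2(+0.347 − (+0.344))/0.0592 = 0.101.
Balancing electrons gives Pt²⁺(aq) + Hg(l) → Pt(s) + Hg²⁺(aq); thus Q = [Hg²⁺(aq)] / [Pt²⁺(aq)].
Isolating [Pt²⁺(aq)] in Q = 10^{0.101} yields log [Pt²⁺(aq)] = −2.249, i.e. 0.0056 M.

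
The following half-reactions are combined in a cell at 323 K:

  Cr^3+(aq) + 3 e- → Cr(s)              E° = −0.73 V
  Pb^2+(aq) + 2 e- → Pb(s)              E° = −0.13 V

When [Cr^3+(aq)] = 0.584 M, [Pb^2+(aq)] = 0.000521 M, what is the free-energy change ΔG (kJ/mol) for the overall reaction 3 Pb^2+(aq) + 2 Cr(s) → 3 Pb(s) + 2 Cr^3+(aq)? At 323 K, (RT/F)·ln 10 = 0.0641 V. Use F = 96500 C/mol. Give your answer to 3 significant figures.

With Pb²⁺/Pb reduced at the cathode, E°cell = −0.13 − (−0.73) = +0.60 V and n = 6.
Here Q = [Cr^3+(aq)]^2 / [Pb^2+(aq)]^3 = 2.41×10^9 (log Q = 9.382), giving E = +0.60 − (0.0641/6)·(9.382) = +0.4998 V.
Then ΔG = −nFE = −6 × 96500 × +0.4998 J/mol = −289 kJ/mol.

−289 kJ/mol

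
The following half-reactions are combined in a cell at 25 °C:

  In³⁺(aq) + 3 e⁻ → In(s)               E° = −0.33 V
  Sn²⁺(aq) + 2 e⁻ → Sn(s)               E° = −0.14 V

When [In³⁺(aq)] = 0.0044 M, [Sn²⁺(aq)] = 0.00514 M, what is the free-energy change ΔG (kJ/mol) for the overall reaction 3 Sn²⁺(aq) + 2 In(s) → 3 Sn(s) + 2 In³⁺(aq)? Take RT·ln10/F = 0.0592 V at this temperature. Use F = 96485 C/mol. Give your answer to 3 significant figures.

E°cell = −0.14 − (−0.33) = +0.19 V; the balanced reaction transfers n = 6 electrons.
Q = [In³⁺(aq)]^2 / [Sn²⁺(aq)]^3 = 143, so log Q = 2.154 and E = +0.19 − (0.0592/6)(2.154) = +0.1687 V.
Finally ΔG = −nFE = −(6)(96485 C/mol)(+0.1687 V) = −97.7 kJ/mol.

−97.7 kJ/mol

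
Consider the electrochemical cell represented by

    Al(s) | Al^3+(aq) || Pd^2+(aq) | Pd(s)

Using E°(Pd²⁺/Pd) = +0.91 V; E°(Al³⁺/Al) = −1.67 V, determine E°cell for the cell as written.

+2.58 V

By convention the left-hand electrode in cell notation is the anode (oxidation) and the right-hand electrode is the cathode (reduction).
E°cell = E°(right) − E°(left) = +0.91 − (−1.67) = +2.58 V.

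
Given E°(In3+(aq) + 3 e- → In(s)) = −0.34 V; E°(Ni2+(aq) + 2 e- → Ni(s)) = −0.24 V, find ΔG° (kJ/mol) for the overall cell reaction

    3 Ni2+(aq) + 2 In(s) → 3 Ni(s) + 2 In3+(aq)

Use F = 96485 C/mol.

−57.9 kJ/mol

In the reaction as written Ni2+(aq) is reduced, so the Ni²⁺/Ni couple is the cathode and In³⁺/In is the anode.
E°cell = −0.24 − (−0.34) = +0.10 V; balancing electrons gives n = 6.
ΔG° = −nFE°cell = −(6)(96485)(+0.10) J/mol = −57.9 kJ/mol.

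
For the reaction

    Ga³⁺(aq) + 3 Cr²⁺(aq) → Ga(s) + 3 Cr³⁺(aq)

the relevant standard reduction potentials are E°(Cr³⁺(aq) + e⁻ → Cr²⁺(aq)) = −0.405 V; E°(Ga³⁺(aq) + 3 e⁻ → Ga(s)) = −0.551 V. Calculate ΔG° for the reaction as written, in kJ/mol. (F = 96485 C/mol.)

In the reaction as written Ga³⁺(aq) is reduced, so the Ga³⁺/Ga couple is the cathode and Cr³⁺/Cr²⁺ is the anode.
E°cell = −0.551 − (−0.405) = −0.146 V; balancing electrons gives n = 3.
ΔG° = −nFE°cell = −(3)(96485)(−0.146) J/mol = +42.3 kJ/mol.

+42.3 kJ/mol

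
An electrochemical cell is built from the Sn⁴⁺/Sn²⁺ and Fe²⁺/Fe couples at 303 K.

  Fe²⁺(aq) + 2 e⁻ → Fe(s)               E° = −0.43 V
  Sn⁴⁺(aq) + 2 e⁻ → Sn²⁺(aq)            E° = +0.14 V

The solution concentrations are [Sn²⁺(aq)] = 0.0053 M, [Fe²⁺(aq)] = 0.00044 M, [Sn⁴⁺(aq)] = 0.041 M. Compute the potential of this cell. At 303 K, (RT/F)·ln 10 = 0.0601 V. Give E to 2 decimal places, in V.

+0.70 V

Sn⁴⁺/Sn²⁺ is reduced (cathode, E° = +0.14 V) and Fe²⁺/Fe is oxidized (anode).
The standard potential is +0.14 − (−0.43) = +0.57 V and the balanced reaction transfers n = 2 electrons.
Balancing gives Sn⁴⁺(aq) + Fe(s) → Sn²⁺(aq) + Fe²⁺(aq); hence Q = ([Sn²⁺(aq)]·[Fe²⁺(aq)]) / [Sn⁴⁺(aq)] = 5.69×10^−5 (log Q = −4.245).
By the Nernst equation, E = +0.57 − (0.0601/2)·(−4.245) = +0.70 V.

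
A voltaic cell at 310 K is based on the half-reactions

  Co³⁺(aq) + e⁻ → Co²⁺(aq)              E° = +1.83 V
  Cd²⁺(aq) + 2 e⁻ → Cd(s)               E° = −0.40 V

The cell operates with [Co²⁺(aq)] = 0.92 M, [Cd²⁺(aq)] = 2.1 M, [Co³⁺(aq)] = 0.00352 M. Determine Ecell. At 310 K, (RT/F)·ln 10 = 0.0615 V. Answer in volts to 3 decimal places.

+2.071 V

The Co³⁺/Co²⁺ couple has the more positive E°, so it is the cathode; Cd²⁺/Cd is the anode.
The standard potential is +1.83 − (−0.40) = +2.23 V and the balanced reaction transfers n = 2 electrons.
For the overall reaction 2 Co³⁺(aq) + Cd(s) → 2 Co²⁺(aq) + Cd²⁺(aq), Q = ([Co²⁺(aq)]^2·[Cd²⁺(aq)]) / [Co³⁺(aq)]^2 = 1.43×10^5, giving log Q = 5.157.
Applying E = E° − (RT ln10/nF)·log Q gives +2.23 − (0.0615/2)(5.157) = +2.071 V.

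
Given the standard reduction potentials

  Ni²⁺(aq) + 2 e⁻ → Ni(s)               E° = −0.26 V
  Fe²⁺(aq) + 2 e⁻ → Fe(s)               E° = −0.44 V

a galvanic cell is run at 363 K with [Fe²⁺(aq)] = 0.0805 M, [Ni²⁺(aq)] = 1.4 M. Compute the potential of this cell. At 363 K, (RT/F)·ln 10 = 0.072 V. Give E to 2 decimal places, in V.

The Ni²⁺/Ni couple has the more positive E°, so it is the cathode; Fe²⁺/Fe is the anode.
The standard potential is −0.26 − (−0.44) = +0.18 V and the balanced reaction transfers n = 2 electrons.
For the overall reaction Ni²⁺(aq) + Fe(s) → Ni(s) + Fe²⁺(aq), Q = [Fe²⁺(aq)] / [Ni²⁺(aq)] = 0.0575, giving log Q = −1.240.
By the Nernst equation, E = +0.18 − (0.072/2)·(−1.240) = +0.22 V.

+0.22 V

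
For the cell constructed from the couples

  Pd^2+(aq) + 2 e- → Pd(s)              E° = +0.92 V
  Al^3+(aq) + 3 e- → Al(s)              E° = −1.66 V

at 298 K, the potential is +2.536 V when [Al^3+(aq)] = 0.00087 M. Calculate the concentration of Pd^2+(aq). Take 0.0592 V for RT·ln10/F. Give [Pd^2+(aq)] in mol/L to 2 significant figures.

The Pd²⁺/Pd couple has the larger reduction potential, so it is the cathode: E°cell = +0.92 − (−1.66) = +2.58 V and n = 6.
Rearranging E = E° − (0.0592/n)·log Q gives log Q = 6(+2.58 − (+2.536))/0.0592 = 4.459.
For 3 Pd^2+(aq) + 2 Al(s) → 3 Pd(s) + 2 Al^3+(aq), the reaction quotient is Q = [Al^3+(aq)]^2 / [Pd^2+(aq)]^3.
Isolating [Pd^2+(aq)] in Q = 10^{4.459} yields log [Pd^2+(aq)] = −3.527, i.e. 0.00030 M.

0.00030 M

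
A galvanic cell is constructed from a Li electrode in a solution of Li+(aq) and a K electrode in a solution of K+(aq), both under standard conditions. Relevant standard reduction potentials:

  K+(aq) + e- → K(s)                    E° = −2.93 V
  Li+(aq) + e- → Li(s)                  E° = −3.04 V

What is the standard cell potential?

Of the two couples in this cell, the one with the more positive reduction potential is reduced at the cathode: here that is K⁺/K (−2.93 V); Li⁺/Li (−3.04 V) is the anode.
E°cell = E°(cathode) − E°(anode) = −2.93 − (−3.04) = +0.11 V.

+0.11 V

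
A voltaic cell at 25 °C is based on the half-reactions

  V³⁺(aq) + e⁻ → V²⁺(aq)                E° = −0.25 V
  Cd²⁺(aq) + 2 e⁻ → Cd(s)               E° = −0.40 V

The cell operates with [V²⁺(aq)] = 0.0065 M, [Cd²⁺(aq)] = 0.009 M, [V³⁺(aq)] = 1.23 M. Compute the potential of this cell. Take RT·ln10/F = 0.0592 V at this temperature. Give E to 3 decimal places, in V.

V³⁺/V²⁺ is reduced (cathode, E° = −0.25 V) and Cd²⁺/Cd is oxidized (anode).
E°cell = E°cat − E°an = −0.25 − (−0.40) = +0.15 V; n = 2.
The balanced reaction is 2 V³⁺(aq) + Cd(s) → 2 V²⁺(aq) + Cd²⁺(aq), so Q = ([V²⁺(aq)]^2·[Cd²⁺(aq)]) / [V³⁺(aq)]^2 = 2.51×10^−7 and log Q = −6.600.
E = E° − (0.0592/n)·log Q = +0.15 − (0.0592/2)(−6.600) = +0.345 V.

+0.345 V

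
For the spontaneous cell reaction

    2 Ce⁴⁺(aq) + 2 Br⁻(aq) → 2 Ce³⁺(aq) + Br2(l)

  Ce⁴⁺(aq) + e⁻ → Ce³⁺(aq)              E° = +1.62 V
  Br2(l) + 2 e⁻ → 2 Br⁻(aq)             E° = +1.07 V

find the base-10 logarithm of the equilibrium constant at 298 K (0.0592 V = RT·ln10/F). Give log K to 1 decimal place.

The Ce⁴⁺/Ce³⁺ couple is reduced (cathode); E°cell = +1.62 − (+1.07) = +0.55 V with n = 2.
At equilibrium E = 0, so log K = nE°cell / 0.0592 = (2)(+0.55) / 0.0592 = 18.6.

log K = 18.6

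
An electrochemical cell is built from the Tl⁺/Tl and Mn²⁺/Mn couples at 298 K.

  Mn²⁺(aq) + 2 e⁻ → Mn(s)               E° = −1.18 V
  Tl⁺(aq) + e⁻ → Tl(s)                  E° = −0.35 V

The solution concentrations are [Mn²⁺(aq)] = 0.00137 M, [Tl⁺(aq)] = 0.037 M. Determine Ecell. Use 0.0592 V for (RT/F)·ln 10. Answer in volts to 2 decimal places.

+0.83 V

Tl⁺/Tl is reduced (cathode, E° = −0.35 V) and Mn²⁺/Mn is oxidized (anode).
E°cell = −0.35 − (−1.18) = +0.83 V, with n = 2 electrons transferred.
The balanced reaction is 2 Tl⁺(aq) + Mn(s) → 2 Tl(s) + Mn²⁺(aq), so Q = [Mn²⁺(aq)] / [Tl⁺(aq)]^2 = 1 and log Q = 0.000.
Applying E = E° − (RT ln10/nF)·log Q gives +0.83 − (0.0592/2)(0.000) = +0.83 V.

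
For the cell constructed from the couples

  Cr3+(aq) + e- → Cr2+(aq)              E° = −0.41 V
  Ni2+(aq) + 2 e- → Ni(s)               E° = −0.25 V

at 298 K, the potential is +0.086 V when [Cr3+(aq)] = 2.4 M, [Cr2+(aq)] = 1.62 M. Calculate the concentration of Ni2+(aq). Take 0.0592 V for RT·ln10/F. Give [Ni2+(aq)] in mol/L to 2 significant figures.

With Ni²⁺/Ni at the cathode and Cr³⁺/Cr²⁺ at the anode, E°cell = −0.25 − (−0.41) = +0.16 V (n = 2).
Rearranging E = E° − (0.0592/n)·log Q gives log Q = 2(+0.16 − (+0.086))/0.0592 = 2.500.
Balancing electrons gives Ni2+(aq) + 2 Cr2+(aq) → Ni(s) + 2 Cr3+(aq); thus Q = [Cr3+(aq)]^2 / ([Ni2+(aq)]·[Cr2+(aq)]^2).
Solving for the unknown gives log [Ni2+(aq)] = −2.159, so [Ni2+(aq)] ≈ 0.0069 M.

0.0069 M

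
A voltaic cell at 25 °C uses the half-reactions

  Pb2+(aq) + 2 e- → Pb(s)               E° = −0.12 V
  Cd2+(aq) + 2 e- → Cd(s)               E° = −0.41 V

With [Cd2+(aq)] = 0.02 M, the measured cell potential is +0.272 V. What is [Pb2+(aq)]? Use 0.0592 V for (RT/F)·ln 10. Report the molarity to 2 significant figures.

The Pb²⁺/Pb couple has the larger reduction potential, so it is the cathode: E°cell = −0.12 − (−0.41) = +0.29 V and n = 2.
Rearranging E = E° − (0.0592/n)·log Q gives log Q = 2(+0.29 − (+0.272))/0.0592 = 0.608.
The balanced reaction is Pb2+(aq) + Cd(s) → Pb(s) + Cd2+(aq), so Q = [Cd2+(aq)] / [Pb2+(aq)].
Substituting the known concentrations and solving, log [Pb2+(aq)] = −2.307 and [Pb2+(aq)] = 0.0049 M.

0.0049 M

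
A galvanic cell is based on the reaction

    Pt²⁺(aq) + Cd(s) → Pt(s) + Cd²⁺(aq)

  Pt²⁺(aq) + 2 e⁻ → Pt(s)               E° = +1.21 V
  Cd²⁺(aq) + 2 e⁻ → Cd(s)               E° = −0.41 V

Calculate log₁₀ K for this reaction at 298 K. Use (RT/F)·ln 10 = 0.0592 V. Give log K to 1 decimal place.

The Pt²⁺/Pt couple is reduced (cathode); E°cell = +1.21 − (−0.41) = +1.62 V with n = 2.
At equilibrium E = 0, so log K = nE°cell / 0.0592 = (2)(+1.62) / 0.0592 = 54.7.

log K = 54.7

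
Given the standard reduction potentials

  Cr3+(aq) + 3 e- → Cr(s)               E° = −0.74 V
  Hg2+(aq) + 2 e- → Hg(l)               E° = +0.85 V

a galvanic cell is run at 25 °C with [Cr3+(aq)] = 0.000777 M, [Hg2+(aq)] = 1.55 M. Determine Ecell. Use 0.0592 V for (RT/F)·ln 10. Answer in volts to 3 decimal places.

+1.657 V

The Hg²⁺/Hg couple has the more positive E°, so it is the cathode; Cr³⁺/Cr is the anode.
E°cell = E°cat − E°an = +0.85 − (−0.74) = +1.59 V; n = 6.
The balanced reaction is 3 Hg2+(aq) + 2 Cr(s) → 3 Hg(l) + 2 Cr3+(aq), so Q = [Cr3+(aq)]^2 / [Hg2+(aq)]^3 = 1.62×10^−7 and log Q = −6.790.
E = E° − (0.0592/n)·log Q = +1.59 − (0.0592/6)(−6.790) = +1.657 V.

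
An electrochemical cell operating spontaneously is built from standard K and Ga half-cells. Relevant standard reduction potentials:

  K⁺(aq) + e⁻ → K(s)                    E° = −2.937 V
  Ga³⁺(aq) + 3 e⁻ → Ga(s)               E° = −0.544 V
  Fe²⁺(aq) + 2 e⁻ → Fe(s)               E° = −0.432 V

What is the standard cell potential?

+2.393 V

Of the two couples in this cell, the one with the more positive reduction potential is reduced at the cathode: here that is Ga³⁺/Ga (−0.544 V); K⁺/K (−2.937 V) is the anode.
E°cell = E°(cathode) − E°(anode) = −0.544 − (−2.937) = +2.393 V.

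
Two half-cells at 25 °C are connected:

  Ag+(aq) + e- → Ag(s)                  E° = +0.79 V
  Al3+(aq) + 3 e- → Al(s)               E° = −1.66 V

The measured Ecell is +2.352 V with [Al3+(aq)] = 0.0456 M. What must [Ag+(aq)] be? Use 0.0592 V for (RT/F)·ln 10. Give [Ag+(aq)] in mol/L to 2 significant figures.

0.0079 M

The Ag⁺/Ag couple has the larger reduction potential, so it is the cathode: E°cell = +0.79 − (−1.66) = +2.45 V and n = 3.
From the Nernst equation, log Q = n(E° − E)/0.0592 = 3·(+2.45 − (+2.352))/0.0592 = 4.966.
The balanced reaction is 3 Ag+(aq) + Al(s) → 3 Ag(s) + Al3+(aq), so Q = [Al3+(aq)] / [Ag+(aq)]^3.
Substituting the known concentrations and solving, log [Ag+(aq)] = −2.102 and [Ag+(aq)] = 0.0079 M.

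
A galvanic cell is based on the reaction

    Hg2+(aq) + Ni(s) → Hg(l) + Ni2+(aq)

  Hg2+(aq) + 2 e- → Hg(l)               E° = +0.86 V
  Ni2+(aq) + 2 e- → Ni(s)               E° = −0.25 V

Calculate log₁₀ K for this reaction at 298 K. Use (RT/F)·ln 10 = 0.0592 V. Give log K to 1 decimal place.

log K = 37.5

The Hg²⁺/Hg couple is reduced (cathode); E°cell = +0.86 − (−0.25) = +1.11 V with n = 2.
At equilibrium E = 0, so log K = nE°cell / 0.0592 = (2)(+1.11) / 0.0592 = 37.5.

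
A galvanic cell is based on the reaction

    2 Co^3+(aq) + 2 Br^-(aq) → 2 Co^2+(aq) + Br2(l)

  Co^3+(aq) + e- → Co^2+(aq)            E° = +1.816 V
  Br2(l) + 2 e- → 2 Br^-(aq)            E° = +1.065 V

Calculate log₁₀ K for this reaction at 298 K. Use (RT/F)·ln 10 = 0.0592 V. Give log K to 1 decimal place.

The Co³⁺/Co²⁺ couple is reduced (cathode); E°cell = +1.816 − (+1.065) = +0.751 V with n = 2.
At equilibrium E = 0, so log K = nE°cell / 0.0592 = (2)(+0.751) / 0.0592 = 25.4.

log K = 25.4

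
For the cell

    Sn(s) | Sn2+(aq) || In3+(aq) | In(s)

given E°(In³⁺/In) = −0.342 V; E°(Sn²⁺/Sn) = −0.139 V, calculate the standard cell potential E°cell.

By convention the left-hand electrode in cell notation is the anode (oxidation) and the right-hand electrode is the cathode (reduction).
E°cell = E°(right) − E°(left) = −0.342 − (−0.139) = −0.203 V.
The negative sign shows that, as written, the cell would require an external voltage to drive the reaction.

−0.203 V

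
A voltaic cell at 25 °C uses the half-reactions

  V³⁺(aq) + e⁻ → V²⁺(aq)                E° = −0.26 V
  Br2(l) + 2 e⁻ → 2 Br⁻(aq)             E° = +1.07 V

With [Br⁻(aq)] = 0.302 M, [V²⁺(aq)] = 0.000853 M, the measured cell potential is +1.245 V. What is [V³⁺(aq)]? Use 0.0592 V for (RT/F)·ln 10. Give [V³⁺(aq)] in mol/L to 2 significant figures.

0.077 M

Br₂/Br⁻ is the cathode (higher E°); E°cell = +1.07 − (−0.26) = +1.33 V with n = 2.
From the Nernst equation, log Q = n(E° − E)/0.0592 = 2·(+1.33 − (+1.245))/0.0592 = 2.872.
The balanced reaction is Br2(l) + 2 V²⁺(aq) → 2 Br⁻(aq) + 2 V³⁺(aq), so Q = ([Br⁻(aq)]^2·[V³⁺(aq)]^2) / [V²⁺(aq)]^2.
Solving for the unknown gives log [V³⁺(aq)] = −1.113, so [V³⁺(aq)] ≈ 0.077 M.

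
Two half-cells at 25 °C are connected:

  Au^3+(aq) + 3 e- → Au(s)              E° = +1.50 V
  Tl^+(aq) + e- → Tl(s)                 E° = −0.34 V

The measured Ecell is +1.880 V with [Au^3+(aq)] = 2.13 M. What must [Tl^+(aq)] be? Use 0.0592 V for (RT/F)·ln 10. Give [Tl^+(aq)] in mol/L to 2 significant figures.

With Au³⁺/Au at the cathode and Tl⁺/Tl at the anode, E°cell = +1.50 − (−0.34) = +1.84 V (n = 3).
From the Nernst equation, log Q = n(E° − E)/0.0592 = 3·(+1.84 − (+1.880))/0.0592 = −2.027.
Balancing electrons gives Au^3+(aq) + 3 Tl(s) → Au(s) + 3 Tl^+(aq); thus Q = [Tl^+(aq)]^3 / [Au^3+(aq)].
Substituting the known concentrations and solving, log [Tl^+(aq)] = −0.566 and [Tl^+(aq)] = 0.27 M.

0.27 M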